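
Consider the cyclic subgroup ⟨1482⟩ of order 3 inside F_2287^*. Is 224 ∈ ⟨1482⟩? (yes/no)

⟨1482⟩ has order 3; its elements mod 2287 are {1, 804, 1482}.
224 is not in this set.

no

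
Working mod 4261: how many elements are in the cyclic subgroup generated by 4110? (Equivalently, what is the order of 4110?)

4260

The order of 4110 must divide p − 1 = 4260 = 2^2 · 3 · 5 · 71.
Divisors: 1, 2, 3, 4, 5, 6, 10, 12, 15, 20, 30, 60, 71, 142, 213, 284, 355, 426, 710, 852, 1065, 1420, 2130, 4260.
Check each in increasing order: 4110^1 ≡ 4110;  4110^2 ≡ 1496;  4110^3 ≡ 4198;  4110^4 ≡ 991;  4110^5 ≡ 3755;  4110^6 ≡ 3969;  4110^10 ≡ 376;  4110^12 ≡ 44;  4110^15 ≡ 1489;  4110^20 ≡ 763;  4110^30 ≡ 1401;  4110^60 ≡ 2741;  4110^71 ≡ 1487;  4110^142 ≡ 3971;  4110^213 ≡ 3392;  4110^284 ≡ 3141;  4110^355 ≡ 611;  4110^426 ≡ 964;  4110^710 ≡ 2614;  4110^852 ≡ 398;  4110^1065 ≡ 3540;  4110^1420 ≡ 2613;  4110^2130 ≡ 4260;  4110^4260 ≡ 1.
Smallest exponent giving 1 is 4260.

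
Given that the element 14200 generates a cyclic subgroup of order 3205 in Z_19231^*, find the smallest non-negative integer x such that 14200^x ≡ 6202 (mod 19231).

204

Baby-step giant-step with m = ceil(sqrt(3205)) = 57.
Baby table (14200^j mod 19231 for j=0..56):
  0:1  1:14200  2:2965  3:6341  4:2658  5:12378  6:15491  7:8022
  8:7187  9:15714  10:1507  11:14528  12:6663  13:17311  14:5558  15:18807
  16:17734  17:12086  18:3756  19:7637  20:1791  21:8818  22:2559  23:10441
  24:10421  25:14886  26:13279  27:1845  28:6378  29:8821  30:6697  31:105
  32:10213  33:3629  34:11951  35:9856  36:11213  37:11151  38:15377  39:4626
  40:15335  41:4387  42:6191  43:7299  44:9941  45:6660  46:13173  47:15894
  48:19015  49:9760  50:13414  51:14976  52:2802  53:18692  54:138  55:17269
  56:5319
Giant step factor: 14200^(-57) ≡ 17814 (mod 19231).
Scan 6202·17814^i mod 19231 for i = 0, 1, …:
  i=0: 6202   i=1: 333   i=2: 8914   i=3: 3629
Match at i=3, j=33: x = 3·57 + 33 = 204.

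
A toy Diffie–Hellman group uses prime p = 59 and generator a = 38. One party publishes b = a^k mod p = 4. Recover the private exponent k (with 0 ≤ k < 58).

6

Successive powers of 38 modulo 59:
  38^0=1  38^1=38  38^2=28  38^3=2  38^4=17  38^5=56
  38^6=4
So 38^6 ≡ 4 (mod 59), giving k = 6.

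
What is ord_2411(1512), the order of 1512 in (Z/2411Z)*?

482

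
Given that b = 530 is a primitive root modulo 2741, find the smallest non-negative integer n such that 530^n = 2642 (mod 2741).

2361

Baby-step giant-step with m = ceil(sqrt(2740)) = 53.
Baby table (530^j mod 2741 for j=0..52):
  0:1  1:530  2:1318  3:2326  4:2071  5:1230  6:2283  7:1209
  8:2117  9:941  10:2609  11:1306  12:1448  13:2701  14:728  15:2100
  16:154  17:2131  18:138  19:1874  20:978  21:291  22:734  23:2539
  24:2580  25:2382  26:1600  27:1031  28:971  29:2063  30:2472  31:2703
  32:1788  33:1995  34:2065  35:791  36:2598  37:958  38:655  39:1784
  40:2616  41:2275  42:2451  43:2537  44:1520  45:2487  46:2430  47:2371
  48:1252  49:238  50:54  51:1210  52:2647
Giant step factor: 530^(-53) ≡ 2269 (mod 2741).
Scan 2642·2269^i mod 2741 for i = 0, 1, …:
  i=0: 2642   i=1: 131   i=2: 1211   i=3: 1277
  i=4: 276   i=5: 1296   i=6: 2272   i=7: 2088
  i=8: 1224   i=9: 623     …   i=43: 617
  i=44: 2063
Match at i=44, j=29: n = 44·53 + 29 = 2361.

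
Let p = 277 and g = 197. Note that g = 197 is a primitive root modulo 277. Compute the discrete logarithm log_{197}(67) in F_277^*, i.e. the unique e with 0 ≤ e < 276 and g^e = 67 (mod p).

Baby-step giant-step with m = ceil(sqrt(276)) = 17.
Baby table (197^j mod 277 for j=0..16):
  0:1  1:197  2:29  3:173  4:10  5:31  6:13  7:68
  8:100  9:33  10:130  11:126  12:169  13:53  14:192  15:152
  16:28
Giant step factor: 197^(-17) ≡ 150 (mod 277).
Scan 67·150^i mod 277 for i = 0, 1, …:
  i=0: 67   i=1: 78   i=2: 66   i=3: 205
  i=4: 3   i=5: 173
Match at i=5, j=3: e = 5·17 + 3 = 88.

88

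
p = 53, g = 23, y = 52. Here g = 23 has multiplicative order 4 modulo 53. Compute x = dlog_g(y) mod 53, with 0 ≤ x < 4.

Successive powers of 23 modulo 53:
  23^0=1  23^1=23  23^2=52
So 23^2 ≡ 52 (mod 53), giving x = 2.

2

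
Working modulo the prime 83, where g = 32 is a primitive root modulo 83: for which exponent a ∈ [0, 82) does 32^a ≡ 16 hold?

Baby-step giant-step with m = ceil(sqrt(82)) = 10.
Baby table (32^j mod 83 for j=0..9):
  0:1  1:32  2:28  3:66  4:37  5:22  6:40  7:35
  8:41  9:67
Giant step factor: 32^(-10) ≡ 77 (mod 83).
Scan 16·77^i mod 83 for i = 0, 1, …:
  i=0: 16   i=1: 70   i=2: 78   i=3: 30
  i=4: 69   i=5: 1
Match at i=5, j=0: a = 5·10 + 0 = 50.

50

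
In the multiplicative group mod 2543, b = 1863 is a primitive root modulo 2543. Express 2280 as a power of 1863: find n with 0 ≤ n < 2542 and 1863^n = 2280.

66

Baby-step giant-step with m = ceil(sqrt(2542)) = 51.
Baby table (1863^j mod 2543 for j=0..50):
  0:1  1:1863  2:2117  3:2321  4:923  5:481  6:967  7:1077
  8:24  9:1481  10:2491  11:2301  12:1808  13:1372  14:321  15:418
  16:576  17:2485  18:1295  19:1821  20:161  21:2412  22:75  23:2403
  24:1109  25:1151  26:564  27:473  28:1321  29:1942  30:1800  31:1726
  32:1186  33:2194  34:821  35:1180  36:1188  37:834  38:2512  39:736
  40:491  41:1796  42:1903  43:347  44:539  45:2215  46:1799  47:2406
  48:1612  49:2416  50:2441
Giant step factor: 1863^(-51) ≡ 975 (mod 2543).
Scan 2280·975^i mod 2543 for i = 0, 1, …:
  i=0: 2280   i=1: 418
Match at i=1, j=15: n = 1·51 + 15 = 66.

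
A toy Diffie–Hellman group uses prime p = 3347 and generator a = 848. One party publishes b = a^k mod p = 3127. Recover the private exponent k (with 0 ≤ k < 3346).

1857

Baby-step giant-step with m = ceil(sqrt(3346)) = 58.
Baby table (848^j mod 3347 for j=0..57):
  0:1  1:848  2:2846  3:221  4:3323  5:3077  6:1983  7:1390
  8:576  9:3133  10:2613  11:110  12:2911  13:1789  14:881  15:707
  16:423  17:575  18:2285  19:3114  20:3236  21:2935  22:2059  23:2245
  24:2664  25:3194  26:789  27:3019  28:3004  29:325  30:1146  31:1178
  32:1538  33:2241  34:2619  35:1851  36:3252  37:3115  38:737  39:2434
  40:2280  41:2221  42:2394  43:1830  44:2179  45:248  46:2790  47:2938
  48:1256  49:742  50:3327  51:3122  52:3326  53:2274  54:480  55:2053
  56:504  57:2323
Giant step factor: 848^(-58) ≡ 826 (mod 3347).
Scan 3127·826^i mod 3347 for i = 0, 1, …:
  i=0: 3127   i=1: 2365   i=2: 2189   i=3: 734
  i=4: 477   i=5: 2403   i=6: 107   i=7: 1360
  i=8: 2115   i=9: 3203     …   i=31: 933
  i=32: 848
Match at i=32, j=1: k = 32·58 + 1 = 1857.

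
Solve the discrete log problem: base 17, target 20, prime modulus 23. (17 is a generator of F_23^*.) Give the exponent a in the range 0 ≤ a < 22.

7

Successive powers of 17 modulo 23:
  17^0=1  17^1=17  17^2=13  17^3=14  17^4=8  17^5=21
  17^6=12  17^7=20
So 17^7 ≡ 20 (mod 23), giving a = 7.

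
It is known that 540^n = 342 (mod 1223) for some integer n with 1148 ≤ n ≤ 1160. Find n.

1149

Compute 540^1148 mod 1223 = 286, then multiply by 540 repeatedly:
  540^1148=286  540^1149=342
Found 342 at exponent 1149.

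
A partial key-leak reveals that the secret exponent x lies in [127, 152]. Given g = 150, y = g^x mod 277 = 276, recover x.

138

Compute 150^127 mod 277 = 20, then multiply by 150 repeatedly:
  150^127=20  150^128=230  150^129=152  150^130=86  150^131=158
  150^132=155  150^133=259  150^134=70  150^135=251  150^136=255
  150^137=24  150^138=276
Found 276 at exponent 138.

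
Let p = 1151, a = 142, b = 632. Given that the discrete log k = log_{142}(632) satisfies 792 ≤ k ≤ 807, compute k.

803

Compute 142^792 mod 1151 = 599, then multiply by 142 repeatedly:
  142^792=599  142^793=1035  142^794=793  142^795=959  142^796=360
  142^797=476  142^798=834  142^799=1026  142^800=666  142^801=190
  142^802=507  142^803=632
Found 632 at exponent 803.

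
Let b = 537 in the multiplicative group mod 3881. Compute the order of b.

1940

The order of 537 must divide p − 1 = 3880 = 2^3 · 5 · 97.
Divisors: 1, 2, 4, 5, 8, 10, 20, 40, 97, 194, 388, 485, 776, 970, 1940, 3880.
Check each in increasing order: 537^1 ≡ 537;  537^2 ≡ 1175;  537^4 ≡ 2870;  537^5 ≡ 433;  537^8 ≡ 1418;  537^10 ≡ 1201;  537^20 ≡ 2550;  537^40 ≡ 1825;  537^97 ≡ 3138;  537^194 ≡ 947;  537^388 ≡ 298;  537^485 ≡ 3684;  537^776 ≡ 3422;  537^970 ≡ 3880;  537^1940 ≡ 1.
Smallest exponent giving 1 is 1940.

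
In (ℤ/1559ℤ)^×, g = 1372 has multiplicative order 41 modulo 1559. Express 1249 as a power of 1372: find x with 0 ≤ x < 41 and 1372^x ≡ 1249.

Baby-step giant-step with m = ceil(sqrt(41)) = 7.
Baby table (1372^j mod 1559 for j=0..6):
  0:1  1:1372  2:671  3:802  4:1249  5:287  6:896
Giant step factor: 1372^(-7) ≡ 154 (mod 1559).
Scan 1249·154^i mod 1559 for i = 0, 1, …:
  i=0: 1249
Match at i=0, j=4: x = 0·7 + 4 = 4.

4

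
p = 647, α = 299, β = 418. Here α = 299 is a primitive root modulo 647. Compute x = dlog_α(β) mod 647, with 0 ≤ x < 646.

Baby-step giant-step with m = ceil(sqrt(646)) = 26.
Baby table (299^j mod 647 for j=0..25):
  0:1  1:299  2:115  3:94  4:285  5:458  6:425  7:263
  8:350  9:483  10:136  11:550  12:112  13:491  14:587  15:176
  16:217  17:183  18:369  19:341  20:380  21:395  22:351  23:135
  24:251  25:644
Giant step factor: 299^(-26) ≡ 603 (mod 647).
Scan 418·603^i mod 647 for i = 0, 1, …:
  i=0: 418   i=1: 371   i=2: 498   i=3: 86
  i=4: 98   i=5: 217
Match at i=5, j=16: x = 5·26 + 16 = 146.

146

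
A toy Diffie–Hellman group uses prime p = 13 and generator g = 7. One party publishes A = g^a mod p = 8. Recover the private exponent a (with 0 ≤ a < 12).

9

Successive powers of 7 modulo 13:
  7^0=1  7^1=7  7^2=10  7^3=5  7^4=9  7^5=11
  7^6=12  7^7=6  7^8=3  7^9=8
So 7^9 ≡ 8 (mod 13), giving a = 9.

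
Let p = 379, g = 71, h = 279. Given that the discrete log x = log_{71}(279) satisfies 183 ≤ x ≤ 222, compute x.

Compute 71^183 mod 379 = 356, then multiply by 71 repeatedly:
  71^183=356  71^184=262  71^185=31  71^186=306  71^187=123
  71^188=16  71^189=378  71^190=308  71^191=265  71^192=244
  71^193=269  71^194=149  71^195=346  71^196=310  71^197=28
  71^198=93  71^199=160  71^200=369  71^201=48  71^202=376
  71^203=166  71^204=37  71^205=353  71^206=49  71^207=68
  71^208=280  71^209=172  71^210=84  71^211=279
Found 279 at exponent 211.

211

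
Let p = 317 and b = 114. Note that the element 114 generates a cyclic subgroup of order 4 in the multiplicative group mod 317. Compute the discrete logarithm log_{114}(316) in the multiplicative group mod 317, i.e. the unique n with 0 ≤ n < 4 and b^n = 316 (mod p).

Successive powers of 114 modulo 317:
  114^0=1  114^1=114  114^2=316
So 114^2 ≡ 316 (mod 317), giving n = 2.

2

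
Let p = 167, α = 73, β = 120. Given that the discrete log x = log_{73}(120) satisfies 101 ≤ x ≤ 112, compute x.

105

Compute 73^101 mod 167 = 123, then multiply by 73 repeatedly:
  73^101=123  73^102=128  73^103=159  73^104=84  73^105=120
Found 120 at exponent 105.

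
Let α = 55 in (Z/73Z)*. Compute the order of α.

The order of 55 must divide p − 1 = 72 = 2^3 · 3^2.
Divisors: 1, 2, 3, 4, 6, 8, 9, 12, 18, 24, 36, 72.
Check each in increasing order: 55^1 ≡ 55;  55^2 ≡ 32;  55^3 ≡ 8;  55^4 ≡ 2;  55^6 ≡ 64;  55^8 ≡ 4;  55^9 ≡ 1.
Smallest exponent giving 1 is 9.

9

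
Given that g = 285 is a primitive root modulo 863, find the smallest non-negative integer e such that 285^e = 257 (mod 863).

Baby-step giant-step with m = ceil(sqrt(862)) = 30.
Baby table (285^j mod 863 for j=0..29):
  0:1  1:285  2:103  3:13  4:253  5:476  6:169  7:700
  8:147  9:471  10:470  11:185  12:82  13:69  14:679  15:203
  16:34  17:197  18:50  19:442  20:835  21:650  22:568  23:499
  24:683  25:480  26:446  27:249  28:199  29:620
Giant step factor: 285^(-30) ≡ 289 (mod 863).
Scan 257·289^i mod 863 for i = 0, 1, …:
  i=0: 257   i=1: 55   i=2: 361   i=3: 769
  i=4: 450   i=5: 600   i=6: 800   i=7: 779
  i=8: 751   i=9: 426   i=10: 568
Match at i=10, j=22: e = 10·30 + 22 = 322.

322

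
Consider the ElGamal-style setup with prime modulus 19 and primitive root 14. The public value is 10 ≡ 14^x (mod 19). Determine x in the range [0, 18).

5

Successive powers of 14 modulo 19:
  14^0=1  14^1=14  14^2=6  14^3=8  14^4=17  14^5=10
So 14^5 ≡ 10 (mod 19), giving x = 5.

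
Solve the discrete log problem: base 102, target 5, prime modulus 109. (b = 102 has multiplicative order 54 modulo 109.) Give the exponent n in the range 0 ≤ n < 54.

10

Baby-step giant-step with m = ceil(sqrt(54)) = 8.
Baby table (102^j mod 109 for j=0..7):
  0:1  1:102  2:49  3:93  4:3  5:88  6:38  7:61
Giant step factor: 102^(-8) ≡ 97 (mod 109).
Scan 5·97^i mod 109 for i = 0, 1, …:
  i=0: 5   i=1: 49
Match at i=1, j=2: n = 1·8 + 2 = 10.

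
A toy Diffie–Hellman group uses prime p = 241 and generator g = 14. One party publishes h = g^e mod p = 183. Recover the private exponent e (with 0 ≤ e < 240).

64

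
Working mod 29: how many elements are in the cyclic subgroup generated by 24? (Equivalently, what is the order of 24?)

The order of 24 must divide p − 1 = 28 = 2^2 · 7.
Divisors: 1, 2, 4, 7, 14, 28.
Check each in increasing order: 24^1 ≡ 24;  24^2 ≡ 25;  24^4 ≡ 16;  24^7 ≡ 1.
Smallest exponent giving 1 is 7.

7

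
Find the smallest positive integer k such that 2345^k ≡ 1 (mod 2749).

229

The order of 2345 must divide p − 1 = 2748 = 2^2 · 3 · 229.
Divisors: 1, 2, 3, 4, 6, 12, 229, 458, 687, 916, 1374, 2748.
Check each in increasing order: 2345^1 ≡ 2345;  2345^2 ≡ 1025;  2345^3 ≡ 999;  2345^4 ≡ 507;  2345^6 ≡ 114;  2345^12 ≡ 2000;  2345^229 ≡ 1.
Smallest exponent giving 1 is 229.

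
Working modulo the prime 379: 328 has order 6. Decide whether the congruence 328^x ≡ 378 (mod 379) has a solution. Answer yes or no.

yes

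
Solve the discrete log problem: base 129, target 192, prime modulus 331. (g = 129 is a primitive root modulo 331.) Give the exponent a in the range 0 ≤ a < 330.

59

Baby-step giant-step with m = ceil(sqrt(330)) = 19.
Baby table (129^j mod 331 for j=0..18):
  0:1  1:129  2:91  3:154  4:6  5:112  6:215  7:262
  8:36  9:10  10:297  11:248  12:216  13:60  14:127  15:164
  16:303  17:29  18:100
Giant step factor: 129^(-19) ≡ 147 (mod 331).
Scan 192·147^i mod 331 for i = 0, 1, …:
  i=0: 192   i=1: 89   i=2: 174   i=3: 91
Match at i=3, j=2: a = 3·19 + 2 = 59.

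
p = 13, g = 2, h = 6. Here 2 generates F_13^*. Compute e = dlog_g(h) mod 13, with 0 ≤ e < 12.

5

Successive powers of 2 modulo 13:
  2^0=1  2^1=2  2^2=4  2^3=8  2^4=3  2^5=6
So 2^5 ≡ 6 (mod 13), giving e = 5.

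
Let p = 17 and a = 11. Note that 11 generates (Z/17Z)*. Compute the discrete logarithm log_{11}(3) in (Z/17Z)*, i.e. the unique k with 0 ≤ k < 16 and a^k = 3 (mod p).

7

Successive powers of 11 modulo 17:
  11^0=1  11^1=11  11^2=2  11^3=5  11^4=4  11^5=10
  11^6=8  11^7=3
So 11^7 ≡ 3 (mod 17), giving k = 7.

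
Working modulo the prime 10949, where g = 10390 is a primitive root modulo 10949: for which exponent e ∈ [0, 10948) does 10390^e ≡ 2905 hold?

Baby-step giant-step with m = ceil(sqrt(10948)) = 105.
Baby table (10390^j mod 10949 for j=0..104):
  0:1  1:10390  2:5909  3:3467  4:10869  5:924  6:9036  7:7314
  8:6400  9:2723  10:10703  11:6126  12:2603  13:1140  14:8731  15:2625
  16:10740  17:7341  18:2256  19:8980  20:5771  21:3966  22:5653  23:4234
  24:9127  25:241  26:7618  27:699  28:3423  29:2618  30:3704  31:9774
  32:10834  33:9540  34:10252  35:6408  36:9200  37:3230  38:1015  39:1963
  40:8532  41:4376  42:6392  43:7195  44:7227  45:288  46:3243  47:4697
  48:2137  49:9807  50:3336  51:7455  52:4224  53:3768  54:6845  55:5795
  56:1499  57:5132  58:10799  59:7207  60:519  61:5502  62:1051  63:3737
  64:2276  65:8749  66:3512  67:7612  68:4053  69:816  70:3714  71:4184
  72:4230  73:414  74:9452  75:4699  76:1019  77:10676  78:10270  79:7295
  80:6072  81:10891  82:10524  83:7646  84:6945  85:4640  86:1153  87:1464
  88:2799  89:1066  90:6301  91:3319  92:6009  93:2312  94:10523  95:8205
  96:1036  97:1173  98:1233  99:540  100:4712  101:4701  102:10850  103:596
  104:6255
Giant step factor: 10390^(-105) ≡ 6485 (mod 10949).
Scan 2905·6485^i mod 10949 for i = 0, 1, …:
  i=0: 2905   i=1: 6645   i=2: 8510   i=3: 4390
  i=4: 1750   i=5: 5586   i=6: 5918   i=7: 1985
  i=8: 7650   i=9: 331     …   i=71: 7417
  i=72: 288
Match at i=72, j=45: e = 72·105 + 45 = 7605.

7605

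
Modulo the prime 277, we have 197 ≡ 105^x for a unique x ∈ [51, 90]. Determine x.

Compute 105^51 mod 277 = 82, then multiply by 105 repeatedly:
  105^51=82  105^52=23  105^53=199  105^54=120  105^55=135
  105^56=48  105^57=54  105^58=130  105^59=77  105^60=52
  105^61=197
Found 197 at exponent 61.

61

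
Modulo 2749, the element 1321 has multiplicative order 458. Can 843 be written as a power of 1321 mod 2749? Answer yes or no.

843 ∈ ⟨1321⟩ iff 843^458 ≡ 1 (mod 2749), since |⟨1321⟩| = 458.
843^458 mod 2749 = 596.
Since 596 ≠ 1, 843 does not lie in the subgroup.

no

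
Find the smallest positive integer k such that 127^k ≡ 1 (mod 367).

The order of 127 must divide p − 1 = 366 = 2 · 3 · 61.
Divisors: 1, 2, 3, 6, 61, 122, 183, 366.
Check each in increasing order: 127^1 ≡ 127;  127^2 ≡ 348;  127^3 ≡ 156;  127^6 ≡ 114;  127^61 ≡ 284;  127^122 ≡ 283;  127^183 ≡ 366;  127^366 ≡ 1.
Smallest exponent giving 1 is 366.

366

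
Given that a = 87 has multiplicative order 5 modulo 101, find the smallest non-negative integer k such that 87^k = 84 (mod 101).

Successive powers of 87 modulo 101:
  87^0=1  87^1=87  87^2=95  87^3=84
So 87^3 ≡ 84 (mod 101), giving k = 3.

3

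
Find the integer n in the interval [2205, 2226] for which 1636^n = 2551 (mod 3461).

2206

Compute 1636^2205 mod 3461 = 266, then multiply by 1636 repeatedly:
  1636^2205=266  1636^2206=2551
Found 2551 at exponent 2206.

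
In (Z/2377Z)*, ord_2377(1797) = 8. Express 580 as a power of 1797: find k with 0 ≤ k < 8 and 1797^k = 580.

5

Successive powers of 1797 modulo 2377:
  1797^0=1  1797^1=1797  1797^2=1243  1797^3=1668  1797^4=2376  1797^5=580
So 1797^5 ≡ 580 (mod 2377), giving k = 5.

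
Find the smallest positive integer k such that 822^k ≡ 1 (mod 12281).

The order of 822 must divide p − 1 = 12280 = 2^3 · 5 · 307.
Divisors: 1, 2, 4, 5, 8, 10, 20, 40, 307, 614, 1228, 1535, 2456, 3070, 6140, 12280.
Check each in increasing order: 822^1 ≡ 822;  822^2 ≡ 229;  822^4 ≡ 3317;  822^5 ≡ 192;  822^8 ≡ 10994;  822^10 ≡ 21;  822^20 ≡ 441;  822^40 ≡ 10266;  822^307 ≡ 6662;  822^614 ≡ 10991;  822^1228 ≡ 6165;  822^1535 ≡ 3566;  822^2456 ≡ 9811;  822^3070 ≡ 5521;  822^6140 ≡ 12280;  822^12280 ≡ 1.
Smallest exponent giving 1 is 12280.

12280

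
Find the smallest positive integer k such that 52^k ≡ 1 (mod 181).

90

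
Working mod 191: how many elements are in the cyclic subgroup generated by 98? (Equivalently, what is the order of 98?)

95

The order of 98 must divide p − 1 = 190 = 2 · 5 · 19.
Divisors: 1, 2, 5, 10, 19, 38, 95, 190.
Check each in increasing order: 98^1 ≡ 98;  98^2 ≡ 54;  98^5 ≡ 32;  98^10 ≡ 69;  98^19 ≡ 109;  98^38 ≡ 39;  98^95 ≡ 1.
Smallest exponent giving 1 is 95.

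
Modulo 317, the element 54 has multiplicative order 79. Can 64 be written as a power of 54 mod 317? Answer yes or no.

no

64 ∈ ⟨54⟩ iff 64^79 ≡ 1 (mod 317), since |⟨54⟩| = 79.
64^79 mod 317 = 316.
Since 316 ≠ 1, 64 does not lie in the subgroup.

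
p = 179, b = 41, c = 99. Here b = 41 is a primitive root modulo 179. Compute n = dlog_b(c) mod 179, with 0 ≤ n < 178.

Baby-step giant-step with m = ceil(sqrt(178)) = 14.
Baby table (41^j mod 179 for j=0..13):
  0:1  1:41  2:70  3:6  4:67  5:62  6:36  7:44
  8:14  9:37  10:85  11:84  12:43  13:152
Giant step factor: 41^(-14) ≡ 141 (mod 179).
Scan 99·141^i mod 179 for i = 0, 1, …:
  i=0: 99   i=1: 176   i=2: 114   i=3: 143
  i=4: 115   i=5: 105   i=6: 127   i=7: 7
  i=8: 92   i=9: 84
Match at i=9, j=11: n = 9·14 + 11 = 137.

137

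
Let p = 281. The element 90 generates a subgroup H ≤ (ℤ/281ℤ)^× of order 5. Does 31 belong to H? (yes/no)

no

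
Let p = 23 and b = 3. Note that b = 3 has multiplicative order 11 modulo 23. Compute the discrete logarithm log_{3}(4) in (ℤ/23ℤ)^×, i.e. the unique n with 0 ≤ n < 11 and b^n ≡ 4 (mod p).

3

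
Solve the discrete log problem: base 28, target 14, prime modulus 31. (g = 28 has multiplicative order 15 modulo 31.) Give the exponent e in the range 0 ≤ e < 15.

Successive powers of 28 modulo 31:
  28^0=1  28^1=28  28^2=9  28^3=4  28^4=19  28^5=5
  28^6=16  28^7=14
So 28^7 ≡ 14 (mod 31), giving e = 7.

7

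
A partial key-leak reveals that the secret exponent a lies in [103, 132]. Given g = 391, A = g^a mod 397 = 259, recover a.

131

Compute 391^103 mod 397 = 263, then multiply by 391 repeatedly:
  391^103=263  391^104=10  391^105=337  391^106=360  391^107=222
  391^108=256  391^109=52  391^110=85  391^111=284  391^112=281
  391^113=299  391^114=191  391^115=45  391^116=127  391^117=32
  391^118=205  391^119=358  391^120=234  391^121=184  391^122=87
  391^123=272  391^124=353  391^125=264  391^126=4  391^127=373
  391^128=144  391^129=327  391^130=23  391^131=259
Found 259 at exponent 131.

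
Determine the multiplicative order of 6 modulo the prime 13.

12

The order of 6 must divide p − 1 = 12 = 2^2 · 3.
Divisors: 1, 2, 3, 4, 6, 12.
Check each in increasing order: 6^1 ≡ 6;  6^2 ≡ 10;  6^3 ≡ 8;  6^4 ≡ 9;  6^6 ≡ 12;  6^12 ≡ 1.
Smallest exponent giving 1 is 12.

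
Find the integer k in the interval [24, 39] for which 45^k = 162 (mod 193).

Compute 45^24 mod 193 = 43, then multiply by 45 repeatedly:
  45^24=43  45^25=5  45^26=32  45^27=89  45^28=145
  45^29=156  45^30=72  45^31=152  45^32=85  45^33=158
  45^34=162
Found 162 at exponent 34.

34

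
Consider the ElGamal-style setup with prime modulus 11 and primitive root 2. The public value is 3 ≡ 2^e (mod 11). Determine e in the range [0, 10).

8

Successive powers of 2 modulo 11:
  2^0=1  2^1=2  2^2=4  2^3=8  2^4=5  2^5=10
  2^6=9  2^7=7  2^8=3
So 2^8 ≡ 3 (mod 11), giving e = 8.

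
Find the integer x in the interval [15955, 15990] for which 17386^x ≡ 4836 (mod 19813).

15960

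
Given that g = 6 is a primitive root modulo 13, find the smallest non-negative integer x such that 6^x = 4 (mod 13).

10

Successive powers of 6 modulo 13:
  6^0=1  6^1=6  6^2=10  6^3=8  6^4=9  6^5=2
  6^6=12  6^7=7  6^8=3  6^9=5  6^10=4
So 6^10 ≡ 4 (mod 13), giving x = 10.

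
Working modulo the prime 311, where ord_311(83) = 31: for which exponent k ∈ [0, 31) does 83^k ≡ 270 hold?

Successive powers of 83 modulo 311:
  83^0=1  83^1=83  83^2=47  83^3=169  83^4=32  83^5=168
  83^6=260  83^7=121  83^8=91  83^9=89  83^10=234  83^11=140
  83^12=113  83^13=49  83^14=24  83^15=126  83^16=195  83^17=13
  83^18=146  83^19=300  83^20=20  83^21=105  83^22=7  83^23=270
So 83^23 ≡ 270 (mod 311), giving k = 23.

23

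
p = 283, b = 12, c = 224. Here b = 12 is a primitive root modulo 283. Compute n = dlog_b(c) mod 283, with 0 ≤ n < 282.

29

Successive powers of 12 modulo 283:
  12^0=1  12^1=12  12^2=144  12^3=30  12^4=77  12^5=75
  12^6=51  12^7=46  12^8=269  12^9=115  12^10=248  12^11=146
  12^12=54  12^13=82  12^14=135  12^15=205  12^16=196  12^17=88
  12^18=207  12^19=220  12^20=93  12^21=267  12^22=91  12^23=243
  12^24=86  12^25=183  12^26=215  12^27=33  12^28=113  12^29=224
So 12^29 ≡ 224 (mod 283), giving n = 29.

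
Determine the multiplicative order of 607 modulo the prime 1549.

The order of 607 must divide p − 1 = 1548 = 2^2 · 3^2 · 43.
Divisors: 1, 2, 3, 4, 6, 9, 12, 18, 36, 43, 86, 129, 172, 258, 387, 516, 774, 1548.
Check each in increasing order: 607^1 ≡ 607;  607^2 ≡ 1336;  607^3 ≡ 825;  607^4 ≡ 448;  607^6 ≡ 614;  607^9 ≡ 27;  607^12 ≡ 589;  607^18 ≡ 729;  607^36 ≡ 134;  607^43 ≡ 223;  607^86 ≡ 161;  607^129 ≡ 276;  607^172 ≡ 1137;  607^258 ≡ 275;  607^387 ≡ 1548;  607^516 ≡ 1273;  607^774 ≡ 1.
Smallest exponent giving 1 is 774.

774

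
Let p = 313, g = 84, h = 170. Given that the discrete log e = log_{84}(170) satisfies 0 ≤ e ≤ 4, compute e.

2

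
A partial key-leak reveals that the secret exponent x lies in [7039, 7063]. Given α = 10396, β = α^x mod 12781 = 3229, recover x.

7048

Compute 10396^7039 mod 12781 = 3170, then multiply by 10396 repeatedly:
  10396^7039=3170  10396^7040=5902  10396^7041=8392  10396^7042=126  10396^7043=6234
  10396^7044=8994  10396^7045=8609  10396^7046=6602  10396^7047=422  10396^7048=3229
Found 3229 at exponent 7048.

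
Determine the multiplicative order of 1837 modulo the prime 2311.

2310

The order of 1837 must divide p − 1 = 2310 = 2 · 3 · 5 · 7 · 11.
Divisors: 1, 2, 3, 5, 6, 7, 10, 11, 14, 15, 21, 22, 30, 33, 35, 42, 55, 66, 70, 77, 105, 110, 154, 165, 210, 231, 330, 385, 462, 770, 1155, 2310.
Check each in increasing order: 1837^1 ≡ 1837;  1837^2 ≡ 509;  1837^3 ≡ 1389;  1837^5 ≡ 2146;  1837^6 ≡ 1947;  1837^7 ≡ 1522;  1837^10 ≡ 1804;  1837^11 ≡ 2285;  1837^14 ≡ 862;  1837^15 ≡ 459;  1837^21 ≡ 1627;  1837^22 ≡ 676;  1837^30 ≡ 380;  1837^33 ≡ 912;  1837^35 ≡ 2008;  1837^42 ≡ 1034;  1837^55 ≡ 1786;  1837^66 ≡ 2095;  1837^70 ≡ 1680;  1837^77 ≡ 994;  1837^105 ≡ 1691;  1837^110 ≡ 616;  1837^154 ≡ 1239;  1837^165 ≡ 140;  1837^210 ≡ 774;  1837^231 ≡ 2114;  1837^330 ≡ 1112;  1837^385 ≡ 883;  1837^462 ≡ 1833;  1837^770 ≡ 882;  1837^1155 ≡ 2310;  1837^2310 ≡ 1.
Smallest exponent giving 1 is 2310.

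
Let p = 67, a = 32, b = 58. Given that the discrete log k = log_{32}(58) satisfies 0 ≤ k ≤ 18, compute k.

9

Compute 32^0 mod 67 = 1, then multiply by 32 repeatedly:
  32^0=1  32^1=32  32^2=19  32^3=5  32^4=26
  32^5=28  32^6=25  32^7=63  32^8=6  32^9=58
Found 58 at exponent 9.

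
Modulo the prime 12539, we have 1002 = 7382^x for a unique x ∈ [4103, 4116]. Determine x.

4106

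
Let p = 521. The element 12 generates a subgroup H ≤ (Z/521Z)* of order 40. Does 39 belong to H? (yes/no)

no

39 ∈ ⟨12⟩ iff 39^40 ≡ 1 (mod 521), since |⟨12⟩| = 40.
39^40 mod 521 = 302.
Since 302 ≠ 1, 39 does not lie in the subgroup.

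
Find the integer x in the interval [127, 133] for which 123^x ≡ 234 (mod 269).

133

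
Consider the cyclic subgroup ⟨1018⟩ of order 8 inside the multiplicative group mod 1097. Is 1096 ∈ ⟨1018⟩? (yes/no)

⟨1018⟩ has order 8; its elements mod 1097 are {1, 79, 341, 486, 611, 756, 1018, 1096}.
1096 is in this set.

yes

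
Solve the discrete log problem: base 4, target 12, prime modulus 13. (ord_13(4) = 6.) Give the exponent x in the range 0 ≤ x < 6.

3

Successive powers of 4 modulo 13:
  4^0=1  4^1=4  4^2=3  4^3=12
So 4^3 ≡ 12 (mod 13), giving x = 3.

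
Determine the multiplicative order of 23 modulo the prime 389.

388

The order of 23 must divide p − 1 = 388 = 2^2 · 97.
Divisors: 1, 2, 4, 97, 194, 388.
Check each in increasing order: 23^1 ≡ 23;  23^2 ≡ 140;  23^4 ≡ 150;  23^97 ≡ 115;  23^194 ≡ 388;  23^388 ≡ 1.
Smallest exponent giving 1 is 388.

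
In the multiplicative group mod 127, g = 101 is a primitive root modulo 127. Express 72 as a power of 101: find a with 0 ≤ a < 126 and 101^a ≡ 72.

Baby-step giant-step with m = ceil(sqrt(126)) = 12.
Baby table (101^j mod 127 for j=0..11):
  0:1  1:101  2:41  3:77  4:30  5:109  6:87  7:24
  8:11  9:95  10:70  11:85
Giant step factor: 101^(-12) ≡ 122 (mod 127).
Scan 72·122^i mod 127 for i = 0, 1, …:
  i=0: 72   i=1: 21   i=2: 22   i=3: 17
  i=4: 42   i=5: 44   i=6: 34   i=7: 84
  i=8: 88   i=9: 68   i=10: 41
Match at i=10, j=2: a = 10·12 + 2 = 122.

122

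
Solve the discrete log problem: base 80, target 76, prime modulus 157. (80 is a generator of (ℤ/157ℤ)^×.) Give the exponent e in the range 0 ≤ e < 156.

Baby-step giant-step with m = ceil(sqrt(156)) = 13.
Baby table (80^j mod 157 for j=0..12):
  0:1  1:80  2:120  3:23  4:113  5:91  6:58  7:87
  8:52  9:78  10:117  11:97  12:67
Giant step factor: 80^(-13) ≡ 50 (mod 157).
Scan 76·50^i mod 157 for i = 0, 1, …:
  i=0: 76   i=1: 32   i=2: 30   i=3: 87
Match at i=3, j=7: e = 3·13 + 7 = 46.

46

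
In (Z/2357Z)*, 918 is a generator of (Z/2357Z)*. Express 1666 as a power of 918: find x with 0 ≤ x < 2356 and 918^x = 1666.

1214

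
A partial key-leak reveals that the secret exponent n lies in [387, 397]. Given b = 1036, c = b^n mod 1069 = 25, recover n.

388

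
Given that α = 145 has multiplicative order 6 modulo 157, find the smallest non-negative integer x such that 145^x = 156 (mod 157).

3

Successive powers of 145 modulo 157:
  145^0=1  145^1=145  145^2=144  145^3=156
So 145^3 ≡ 156 (mod 157), giving x = 3.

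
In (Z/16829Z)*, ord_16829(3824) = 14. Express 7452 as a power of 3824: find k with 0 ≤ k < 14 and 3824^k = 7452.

5

Successive powers of 3824 modulo 16829:
  3824^0=1  3824^1=3824  3824^2=15404  3824^3=3396  3824^4=11145  3824^5=7452
So 3824^5 ≡ 7452 (mod 16829), giving k = 5.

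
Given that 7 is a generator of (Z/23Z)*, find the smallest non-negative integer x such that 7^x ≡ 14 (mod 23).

Successive powers of 7 modulo 23:
  7^0=1  7^1=7  7^2=3  7^3=21  7^4=9  7^5=17
  7^6=4  7^7=5  7^8=12  7^9=15  7^10=13  7^11=22
  7^12=16  7^13=20  7^14=2  7^15=14
So 7^15 ≡ 14 (mod 23), giving x = 15.

15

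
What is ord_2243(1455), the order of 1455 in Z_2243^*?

The order of 1455 must divide p − 1 = 2242 = 2 · 19 · 59.
Divisors: 1, 2, 19, 38, 59, 118, 1121, 2242.
Check each in increasing order: 1455^1 ≡ 1455;  1455^2 ≡ 1876;  1455^19 ≡ 1267;  1455^38 ≡ 1544;  1455^59 ≡ 910;  1455^118 ≡ 433;  1455^1121 ≡ 2242;  1455^2242 ≡ 1.
Smallest exponent giving 1 is 2242.

2242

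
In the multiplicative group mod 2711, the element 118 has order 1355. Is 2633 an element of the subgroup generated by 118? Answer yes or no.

2633 ∈ ⟨118⟩ iff 2633^1355 ≡ 1 (mod 2711), since |⟨118⟩| = 1355.
2633^1355 mod 2711 = 1.
Since 1 = 1, 2633 lies in the subgroup.

yes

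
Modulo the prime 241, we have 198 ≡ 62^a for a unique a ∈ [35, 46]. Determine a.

Compute 62^35 mod 241 = 152, then multiply by 62 repeatedly:
  62^35=152  62^36=25  62^37=104  62^38=182  62^39=198
Found 198 at exponent 39.

39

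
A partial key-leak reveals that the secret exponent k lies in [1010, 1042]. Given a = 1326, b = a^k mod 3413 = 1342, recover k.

Compute 1326^1010 mod 3413 = 1488, then multiply by 1326 repeatedly:
  1326^1010=1488  1326^1011=374  1326^1012=1039  1326^1013=2275  1326^1014=2971
  1326^1015=944  1326^1016=2586  1326^1017=2384  1326^1018=746  1326^1019=2839
  1326^1020=3388  1326^1021=980  1326^1022=2540  1326^1023=2822  1326^1024=1324
  1326^1025=1342
Found 1342 at exponent 1025.

1025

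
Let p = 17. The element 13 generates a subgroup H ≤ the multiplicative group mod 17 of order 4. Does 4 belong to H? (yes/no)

⟨13⟩ has order 4; its elements mod 17 are {1, 4, 13, 16}.
4 is in this set.

yes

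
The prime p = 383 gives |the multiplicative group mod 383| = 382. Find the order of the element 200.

The order of 200 must divide p − 1 = 382 = 2 · 191.
Divisors: 1, 2, 191, 382.
Check each in increasing order: 200^1 ≡ 200;  200^2 ≡ 168;  200^191 ≡ 1.
Smallest exponent giving 1 is 191.

191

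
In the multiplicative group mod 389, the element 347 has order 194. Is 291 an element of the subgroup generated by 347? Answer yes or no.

no

291 ∈ ⟨347⟩ iff 291^194 ≡ 1 (mod 389), since |⟨347⟩| = 194.
291^194 mod 389 = 388.
Since 388 ≠ 1, 291 does not lie in the subgroup.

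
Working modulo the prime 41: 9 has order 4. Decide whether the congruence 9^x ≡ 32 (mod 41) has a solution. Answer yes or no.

yes

32 ∈ ⟨9⟩ iff 32^4 ≡ 1 (mod 41), since |⟨9⟩| = 4.
32^4 mod 41 = 1.
Since 1 = 1, 32 lies in the subgroup.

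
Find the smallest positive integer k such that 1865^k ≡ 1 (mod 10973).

10972

The order of 1865 must divide p − 1 = 10972 = 2^2 · 13 · 211.
Divisors: 1, 2, 4, 13, 26, 52, 211, 422, 844, 2743, 5486, 10972.
Check each in increasing order: 1865^1 ≡ 1865;  1865^2 ≡ 10757;  1865^4 ≡ 2764;  1865^13 ≡ 5388;  1865^26 ≡ 6959;  1865^52 ≡ 3832;  1865^211 ≡ 5990;  1865^422 ≡ 9363;  1865^844 ≡ 2472;  1865^2743 ≡ 5934;  1865^5486 ≡ 10972;  1865^10972 ≡ 1.
Smallest exponent giving 1 is 10972.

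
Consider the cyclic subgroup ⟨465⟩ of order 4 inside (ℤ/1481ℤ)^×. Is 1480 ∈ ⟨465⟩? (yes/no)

⟨465⟩ has order 4; its elements mod 1481 are {1, 465, 1016, 1480}.
1480 is in this set.

yes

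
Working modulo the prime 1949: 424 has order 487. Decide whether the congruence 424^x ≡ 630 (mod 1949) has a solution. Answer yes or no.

no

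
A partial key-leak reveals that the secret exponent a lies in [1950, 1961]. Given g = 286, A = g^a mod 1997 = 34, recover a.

1957

Compute 286^1950 mod 1997 = 324, then multiply by 286 repeatedly:
  286^1950=324  286^1951=802  286^1952=1714  286^1953=939  286^1954=956
  286^1955=1824  286^1956=447  286^1957=34
Found 34 at exponent 1957.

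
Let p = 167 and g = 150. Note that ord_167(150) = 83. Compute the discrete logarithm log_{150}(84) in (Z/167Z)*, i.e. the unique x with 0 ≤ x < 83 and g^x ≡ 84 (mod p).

29

Successive powers of 150 modulo 167:
  150^0=1  150^1=150  150^2=122  150^3=97  150^4=21  150^5=144
  150^6=57  150^7=33  150^8=107  150^9=18  150^10=28  150^11=25
  150^12=76  150^13=44  150^14=87  150^15=24  150^16=93  150^17=89
  150^18=157  150^19=3  150^20=116  150^21=32  150^22=124  150^23=63
  150^24=98  150^25=4  150^26=99  150^27=154  150^28=54  150^29=84
So 150^29 ≡ 84 (mod 167), giving x = 29.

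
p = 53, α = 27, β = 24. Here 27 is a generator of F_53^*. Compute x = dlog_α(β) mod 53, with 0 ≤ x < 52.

Baby-step giant-step with m = ceil(sqrt(52)) = 8.
Baby table (27^j mod 53 for j=0..7):
  0:1  1:27  2:40  3:20  4:10  5:5  6:29  7:41
Giant step factor: 27^(-8) ≡ 44 (mod 53).
Scan 24·44^i mod 53 for i = 0, 1, …:
  i=0: 24   i=1: 49   i=2: 36   i=3: 47
  i=4: 1
Match at i=4, j=0: x = 4·8 + 0 = 32.

32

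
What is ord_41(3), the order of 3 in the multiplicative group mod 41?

The order of 3 must divide p − 1 = 40 = 2^3 · 5.
Divisors: 1, 2, 4, 5, 8, 10, 20, 40.
Check each in increasing order: 3^1 ≡ 3;  3^2 ≡ 9;  3^4 ≡ 40;  3^5 ≡ 38;  3^8 ≡ 1.
Smallest exponent giving 1 is 8.

8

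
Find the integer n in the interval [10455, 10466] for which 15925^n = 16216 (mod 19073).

10458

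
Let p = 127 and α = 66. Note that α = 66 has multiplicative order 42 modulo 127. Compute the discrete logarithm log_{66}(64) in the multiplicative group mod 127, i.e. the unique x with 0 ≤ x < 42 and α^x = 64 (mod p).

12

Baby-step giant-step with m = ceil(sqrt(42)) = 7.
Baby table (66^j mod 127 for j=0..6):
  0:1  1:66  2:38  3:95  4:47  5:54  6:8
Giant step factor: 66^(-7) ≡ 108 (mod 127).
Scan 64·108^i mod 127 for i = 0, 1, …:
  i=0: 64   i=1: 54
Match at i=1, j=5: x = 1·7 + 5 = 12.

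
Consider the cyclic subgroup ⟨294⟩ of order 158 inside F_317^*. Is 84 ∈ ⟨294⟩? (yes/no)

no

84 ∈ ⟨294⟩ iff 84^158 ≡ 1 (mod 317), since |⟨294⟩| = 158.
84^158 mod 317 = 316.
Since 316 ≠ 1, 84 does not lie in the subgroup.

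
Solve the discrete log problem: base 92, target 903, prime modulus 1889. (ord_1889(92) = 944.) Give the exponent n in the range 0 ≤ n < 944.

523

Baby-step giant-step with m = ceil(sqrt(944)) = 31.
Baby table (92^j mod 1889 for j=0..30):
  0:1  1:92  2:908  3:420  4:860  5:1671  6:723  7:401
  8:1001  9:1420  10:299  11:1062  12:1365  13:906  14:236  15:933
  16:831  17:892  18:837  19:1444  20:618  21:186  22:111  23:767
  24:671  25:1284  26:1010  27:359  28:915  29:1064  30:1549
Giant step factor: 92^(-31) ≡ 288 (mod 1889).
Scan 903·288^i mod 1889 for i = 0, 1, …:
  i=0: 903   i=1: 1271   i=2: 1471   i=3: 512
  i=4: 114   i=5: 719   i=6: 1171   i=7: 1006
  i=8: 711   i=9: 756     …   i=15: 585
  i=16: 359
Match at i=16, j=27: n = 16·31 + 27 = 523.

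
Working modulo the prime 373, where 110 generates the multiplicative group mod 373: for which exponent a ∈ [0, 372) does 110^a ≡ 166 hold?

335

Baby-step giant-step with m = ceil(sqrt(372)) = 20.
Baby table (110^j mod 373 for j=0..19):
  0:1  1:110  2:164  3:136  4:40  5:297  6:219  7:218
  8:108  9:317  10:181  11:141  12:217  13:371  14:153  15:45
  16:101  17:293  18:152  19:308
Giant step factor: 110^(-20) ≡ 148 (mod 373).
Scan 166·148^i mod 373 for i = 0, 1, …:
  i=0: 166   i=1: 323   i=2: 60   i=3: 301
  i=4: 161   i=5: 329   i=6: 202   i=7: 56
  i=8: 82   i=9: 200     …   i=15: 149
  i=16: 45
Match at i=16, j=15: a = 16·20 + 15 = 335.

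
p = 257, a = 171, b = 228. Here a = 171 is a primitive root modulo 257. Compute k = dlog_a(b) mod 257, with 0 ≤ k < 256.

34

Baby-step giant-step with m = ceil(sqrt(256)) = 16.
Baby table (171^j mod 257 for j=0..15):
  0:1  1:171  2:200  3:19  4:165  5:202  6:104  7:51
  8:240  9:177  10:198  11:191  12:22  13:164  14:31  15:161
Giant step factor: 171^(-16) ≡ 249 (mod 257).
Scan 228·249^i mod 257 for i = 0, 1, …:
  i=0: 228   i=1: 232   i=2: 200
Match at i=2, j=2: k = 2·16 + 2 = 34.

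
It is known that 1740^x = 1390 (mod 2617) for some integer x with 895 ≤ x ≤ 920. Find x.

898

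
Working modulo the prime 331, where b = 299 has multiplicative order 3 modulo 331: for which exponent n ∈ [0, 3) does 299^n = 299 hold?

Successive powers of 299 modulo 331:
  299^0=1  299^1=299
So 299^1 ≡ 299 (mod 331), giving n = 1.

1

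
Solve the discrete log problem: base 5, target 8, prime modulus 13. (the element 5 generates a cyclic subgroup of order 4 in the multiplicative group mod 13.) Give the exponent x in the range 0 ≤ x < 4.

Successive powers of 5 modulo 13:
  5^0=1  5^1=5  5^2=12  5^3=8
So 5^3 ≡ 8 (mod 13), giving x = 3.

3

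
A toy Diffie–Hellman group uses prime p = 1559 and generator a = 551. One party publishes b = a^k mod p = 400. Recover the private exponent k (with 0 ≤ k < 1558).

644

Baby-step giant-step with m = ceil(sqrt(1558)) = 40.
Baby table (551^j mod 1559 for j=0..39):
  0:1  1:551  2:1155  3:333  4:1080  5:1101  6:200  7:1070
  8:268  9:1122  10:858  11:381  12:1025  13:417  14:594  15:1463
  16:110  17:1368  18:771  19:773  20:316  21:1067  22:174  23:775
  24:1418  25:259  26:840  27:1376  28:502  29:659  30:1421  31:353
  32:1187  33:816  34:624  35:844  36:462  37:445  38:432  39:1064
Giant step factor: 551^(-40) ≡ 799 (mod 1559).
Scan 400·799^i mod 1559 for i = 0, 1, …:
  i=0: 400   i=1: 5   i=2: 877   i=3: 732
  i=4: 243   i=5: 841   i=6: 30   i=7: 585
  i=8: 1274   i=9: 1458     …   i=15: 655
  i=16: 1080
Match at i=16, j=4: k = 16·40 + 4 = 644.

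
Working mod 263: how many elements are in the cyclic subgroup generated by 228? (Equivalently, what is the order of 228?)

262

The order of 228 must divide p − 1 = 262 = 2 · 131.
Divisors: 1, 2, 131, 262.
Check each in increasing order: 228^1 ≡ 228;  228^2 ≡ 173;  228^131 ≡ 262;  228^262 ≡ 1.
Smallest exponent giving 1 is 262.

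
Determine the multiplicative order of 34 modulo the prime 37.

The order of 34 must divide p − 1 = 36 = 2^2 · 3^2.
Divisors: 1, 2, 3, 4, 6, 9, 12, 18, 36.
Check each in increasing order: 34^1 ≡ 34;  34^2 ≡ 9;  34^3 ≡ 10;  34^4 ≡ 7;  34^6 ≡ 26;  34^9 ≡ 1.
Smallest exponent giving 1 is 9.

9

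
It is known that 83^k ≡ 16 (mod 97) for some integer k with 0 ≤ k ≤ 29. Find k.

Compute 83^0 mod 97 = 1, then multiply by 83 repeatedly:
  83^0=1  83^1=83  83^2=2  83^3=69  83^4=4
  83^5=41  83^6=8  83^7=82  83^8=16
Found 16 at exponent 8.

8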